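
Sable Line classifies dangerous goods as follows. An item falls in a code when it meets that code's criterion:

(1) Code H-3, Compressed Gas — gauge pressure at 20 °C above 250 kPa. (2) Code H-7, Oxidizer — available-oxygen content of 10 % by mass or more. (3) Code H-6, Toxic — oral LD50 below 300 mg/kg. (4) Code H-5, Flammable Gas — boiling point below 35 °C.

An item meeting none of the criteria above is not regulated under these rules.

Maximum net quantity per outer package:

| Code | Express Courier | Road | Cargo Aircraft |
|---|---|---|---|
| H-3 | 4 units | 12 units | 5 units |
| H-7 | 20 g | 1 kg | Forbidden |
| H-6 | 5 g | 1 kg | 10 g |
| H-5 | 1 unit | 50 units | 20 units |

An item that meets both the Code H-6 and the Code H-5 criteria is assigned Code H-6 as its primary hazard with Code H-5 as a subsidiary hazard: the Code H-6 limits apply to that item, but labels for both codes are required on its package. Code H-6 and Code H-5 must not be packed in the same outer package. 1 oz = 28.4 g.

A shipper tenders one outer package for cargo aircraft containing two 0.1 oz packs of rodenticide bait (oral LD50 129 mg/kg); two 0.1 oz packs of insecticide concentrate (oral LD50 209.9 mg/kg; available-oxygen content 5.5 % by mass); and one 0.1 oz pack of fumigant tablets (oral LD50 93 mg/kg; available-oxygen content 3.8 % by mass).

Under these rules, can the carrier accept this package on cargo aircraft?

Rodenticide bait: oral LD50 129 mg/kg < 300 mg/kg → Code H-6 (Toxic).
The insecticide concentrate has oral LD50 209.9 mg/kg, which is < 300 mg/kg, so it is Code H-6 (Toxic).
Oral LD50 93 mg/kg meets the Code H-6 criterion (Toxic), so the fumigant tablets are Code H-6.
Code H-6 net quantity: (two 0.1 oz packs = 5.68 g) + (two 0.1 oz packs = 5.68 g) + (one 0.1 oz pack = 2.84 g) = 14.2 g.
14.2 g exceeds the cargo aircraft limit of 10 g for Code H-6.

No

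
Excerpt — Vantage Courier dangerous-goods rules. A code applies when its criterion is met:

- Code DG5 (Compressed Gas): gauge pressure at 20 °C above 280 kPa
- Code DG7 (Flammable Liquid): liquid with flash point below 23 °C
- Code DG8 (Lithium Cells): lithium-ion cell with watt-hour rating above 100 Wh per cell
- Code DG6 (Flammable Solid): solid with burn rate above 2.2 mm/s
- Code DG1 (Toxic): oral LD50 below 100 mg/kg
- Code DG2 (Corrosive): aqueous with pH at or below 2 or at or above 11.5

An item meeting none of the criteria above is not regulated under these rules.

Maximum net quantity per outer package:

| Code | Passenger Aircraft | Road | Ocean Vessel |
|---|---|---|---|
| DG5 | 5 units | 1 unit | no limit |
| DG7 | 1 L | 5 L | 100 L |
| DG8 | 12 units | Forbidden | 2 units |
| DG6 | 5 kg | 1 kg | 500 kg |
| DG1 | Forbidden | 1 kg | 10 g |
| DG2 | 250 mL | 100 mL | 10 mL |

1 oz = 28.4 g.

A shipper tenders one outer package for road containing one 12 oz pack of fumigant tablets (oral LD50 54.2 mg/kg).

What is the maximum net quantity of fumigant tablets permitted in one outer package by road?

Fumigant tablets: oral LD50 54.2 mg/kg < 100 mg/kg → Code DG1 (Toxic).
The road limit for Code DG1 is 1 kg.

1 kg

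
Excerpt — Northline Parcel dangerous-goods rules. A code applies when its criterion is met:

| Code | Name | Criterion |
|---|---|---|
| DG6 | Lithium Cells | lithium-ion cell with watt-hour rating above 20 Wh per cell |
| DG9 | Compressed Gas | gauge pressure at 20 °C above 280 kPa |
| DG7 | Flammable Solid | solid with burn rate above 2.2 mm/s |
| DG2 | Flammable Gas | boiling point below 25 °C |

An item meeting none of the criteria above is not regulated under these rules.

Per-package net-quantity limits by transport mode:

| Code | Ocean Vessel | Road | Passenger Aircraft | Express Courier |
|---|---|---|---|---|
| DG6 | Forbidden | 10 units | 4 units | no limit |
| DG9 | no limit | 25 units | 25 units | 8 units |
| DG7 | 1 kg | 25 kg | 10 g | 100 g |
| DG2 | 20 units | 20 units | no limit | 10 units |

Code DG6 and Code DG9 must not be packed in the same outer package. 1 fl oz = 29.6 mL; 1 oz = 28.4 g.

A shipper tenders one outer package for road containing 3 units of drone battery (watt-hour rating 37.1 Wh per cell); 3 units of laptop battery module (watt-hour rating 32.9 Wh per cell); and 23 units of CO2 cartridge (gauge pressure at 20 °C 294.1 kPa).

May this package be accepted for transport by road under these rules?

The drone battery has watt-hour rating 37.1 Wh per cell, which is > 20 Wh per cell, so it is Code DG6 (Lithium Cells).
With watt-hour rating 32.9 Wh per cell (> 20 Wh per cell), the laptop battery module falls in Code DG6.
Gauge pressure at 20 °C 294.1 kPa meets the Code DG9 criterion (Compressed Gas), so the CO2 cartridge is Code DG9.
Total Code DG6: 3 units + 3 units = 6 units.
That is within the Code DG6 road limit of 10 units.
Code DG9 quantity: 23 units.
23 units is within the road limit of 25 units for Code DG9.
Code DG6 and Code DG9 may not share an outer package.

No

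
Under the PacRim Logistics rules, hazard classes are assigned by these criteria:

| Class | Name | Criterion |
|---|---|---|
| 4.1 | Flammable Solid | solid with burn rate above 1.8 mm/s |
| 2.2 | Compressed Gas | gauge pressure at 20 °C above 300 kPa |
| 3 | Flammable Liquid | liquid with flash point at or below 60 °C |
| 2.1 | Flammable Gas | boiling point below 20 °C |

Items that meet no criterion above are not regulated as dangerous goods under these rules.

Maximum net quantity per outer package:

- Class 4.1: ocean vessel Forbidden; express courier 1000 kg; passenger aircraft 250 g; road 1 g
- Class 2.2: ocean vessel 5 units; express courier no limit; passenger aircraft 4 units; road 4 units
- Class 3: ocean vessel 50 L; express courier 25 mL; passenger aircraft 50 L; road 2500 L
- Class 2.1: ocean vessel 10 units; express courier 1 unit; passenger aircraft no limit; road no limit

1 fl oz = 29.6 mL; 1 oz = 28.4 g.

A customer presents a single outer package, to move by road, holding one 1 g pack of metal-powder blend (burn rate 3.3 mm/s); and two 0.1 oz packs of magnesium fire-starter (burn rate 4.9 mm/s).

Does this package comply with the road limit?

No

Burn rate 3.3 mm/s meets the Class 4.1 criterion (Flammable Solid), so the metal-powder blend is Class 4.1.
The magnesium fire-starter has burn rate 4.9 mm/s, which is > 1.8 mm/s, so it is Class 4.1 (Flammable Solid).
Class 4.1 net quantity: 1 g + (two 0.1 oz packs = 5.68 g) = 6.68 g.
6.68 g exceeds the road limit of 1 g for Class 4.1.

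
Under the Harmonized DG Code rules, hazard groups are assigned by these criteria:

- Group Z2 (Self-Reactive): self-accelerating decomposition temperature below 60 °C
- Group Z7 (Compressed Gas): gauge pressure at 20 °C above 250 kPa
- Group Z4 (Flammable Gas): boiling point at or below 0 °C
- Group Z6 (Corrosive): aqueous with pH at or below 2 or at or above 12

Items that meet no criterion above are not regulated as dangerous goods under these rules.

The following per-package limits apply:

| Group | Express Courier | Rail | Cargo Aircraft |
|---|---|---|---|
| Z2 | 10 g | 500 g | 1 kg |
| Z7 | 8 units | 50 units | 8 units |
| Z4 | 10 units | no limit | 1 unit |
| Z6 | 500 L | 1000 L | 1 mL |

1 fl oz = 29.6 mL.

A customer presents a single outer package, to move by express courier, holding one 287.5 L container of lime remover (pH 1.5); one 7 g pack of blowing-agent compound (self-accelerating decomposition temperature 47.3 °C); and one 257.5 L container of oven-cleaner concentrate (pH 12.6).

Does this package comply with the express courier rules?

No

With pH 1.5 (≤ 2), the lime remover falls in Group Z6.
Self-accelerating decomposition temperature 47.3 °C meets the Group Z2 criterion (Self-Reactive), so the blowing-agent compound is Group Z2.
Oven-cleaner concentrate: pH 12.6 ≥ 12 → Group Z6 (Corrosive).
Group Z6 net quantity: 287.5 L + 257.5 L = 545 L.
545 L > 500 L (express courier limit, Group Z6) — over the limit.
Group Z2 quantity: 7 g.
That is within the Group Z2 express courier limit of 10 g.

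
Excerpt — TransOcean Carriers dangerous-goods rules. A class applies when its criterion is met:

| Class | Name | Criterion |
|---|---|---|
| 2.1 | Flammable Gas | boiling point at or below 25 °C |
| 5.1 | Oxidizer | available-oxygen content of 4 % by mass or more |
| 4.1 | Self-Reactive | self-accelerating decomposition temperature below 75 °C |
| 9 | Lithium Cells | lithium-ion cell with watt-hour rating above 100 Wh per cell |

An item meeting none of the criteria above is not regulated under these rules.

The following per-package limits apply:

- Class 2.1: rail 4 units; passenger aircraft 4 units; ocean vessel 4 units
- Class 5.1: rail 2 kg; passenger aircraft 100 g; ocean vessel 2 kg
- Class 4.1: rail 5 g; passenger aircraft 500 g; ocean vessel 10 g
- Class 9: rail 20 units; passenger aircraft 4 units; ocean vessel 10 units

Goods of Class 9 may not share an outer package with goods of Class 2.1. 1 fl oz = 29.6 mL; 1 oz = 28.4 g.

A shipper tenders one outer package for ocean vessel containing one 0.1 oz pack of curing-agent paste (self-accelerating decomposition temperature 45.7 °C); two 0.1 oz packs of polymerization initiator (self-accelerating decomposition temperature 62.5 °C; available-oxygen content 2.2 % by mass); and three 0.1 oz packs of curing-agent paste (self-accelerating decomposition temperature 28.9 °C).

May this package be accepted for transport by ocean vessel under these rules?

No

Curing-agent paste: self-accelerating decomposition temperature 45.7 °C < 75 °C → Class 4.1 (Self-Reactive).
Self-accelerating decomposition temperature 62.5 °C meets the Class 4.1 criterion (Self-Reactive), so the polymerization initiator is Class 4.1.
The curing-agent paste has self-accelerating decomposition temperature 28.9 °C, which is < 75 °C, so it is Class 4.1 (Self-Reactive).
Class 4.1 net quantity: (one 0.1 oz pack = 2.84 g) + (two 0.1 oz packs = 5.68 g) + (three 0.1 oz packs = 8.52 g) = 17.04 g.
That exceeds the Class 4.1 ocean vessel limit of 10 g.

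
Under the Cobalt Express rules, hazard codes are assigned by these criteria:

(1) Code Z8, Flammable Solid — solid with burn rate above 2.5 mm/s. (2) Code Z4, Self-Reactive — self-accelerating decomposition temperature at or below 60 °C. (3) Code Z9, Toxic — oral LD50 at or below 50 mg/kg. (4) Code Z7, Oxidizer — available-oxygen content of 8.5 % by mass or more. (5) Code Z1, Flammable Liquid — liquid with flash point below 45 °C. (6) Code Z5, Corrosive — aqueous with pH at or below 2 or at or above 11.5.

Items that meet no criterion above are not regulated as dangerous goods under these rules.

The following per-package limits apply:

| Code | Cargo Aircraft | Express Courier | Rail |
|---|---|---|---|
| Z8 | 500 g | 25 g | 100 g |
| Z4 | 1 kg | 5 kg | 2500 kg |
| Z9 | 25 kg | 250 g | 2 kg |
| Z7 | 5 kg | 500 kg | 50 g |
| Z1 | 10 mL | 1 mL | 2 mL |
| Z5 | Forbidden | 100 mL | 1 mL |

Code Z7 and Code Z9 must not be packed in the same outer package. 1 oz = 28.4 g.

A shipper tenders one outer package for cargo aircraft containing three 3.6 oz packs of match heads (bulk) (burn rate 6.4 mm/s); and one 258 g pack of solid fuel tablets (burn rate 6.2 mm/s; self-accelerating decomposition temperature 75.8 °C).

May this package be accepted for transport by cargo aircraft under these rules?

No

With burn rate 6.4 mm/s (> 2.5 mm/s), the match heads (bulk) fall in Code Z8.
Solid fuel tablets: burn rate 6.2 mm/s > 2.5 mm/s → Code Z8 (Flammable Solid).
Total Code Z8: (three 3.6 oz packs = 306.72 g) + 258 g = 564.72 g.
564.72 g exceeds the cargo aircraft limit of 500 g for Code Z8.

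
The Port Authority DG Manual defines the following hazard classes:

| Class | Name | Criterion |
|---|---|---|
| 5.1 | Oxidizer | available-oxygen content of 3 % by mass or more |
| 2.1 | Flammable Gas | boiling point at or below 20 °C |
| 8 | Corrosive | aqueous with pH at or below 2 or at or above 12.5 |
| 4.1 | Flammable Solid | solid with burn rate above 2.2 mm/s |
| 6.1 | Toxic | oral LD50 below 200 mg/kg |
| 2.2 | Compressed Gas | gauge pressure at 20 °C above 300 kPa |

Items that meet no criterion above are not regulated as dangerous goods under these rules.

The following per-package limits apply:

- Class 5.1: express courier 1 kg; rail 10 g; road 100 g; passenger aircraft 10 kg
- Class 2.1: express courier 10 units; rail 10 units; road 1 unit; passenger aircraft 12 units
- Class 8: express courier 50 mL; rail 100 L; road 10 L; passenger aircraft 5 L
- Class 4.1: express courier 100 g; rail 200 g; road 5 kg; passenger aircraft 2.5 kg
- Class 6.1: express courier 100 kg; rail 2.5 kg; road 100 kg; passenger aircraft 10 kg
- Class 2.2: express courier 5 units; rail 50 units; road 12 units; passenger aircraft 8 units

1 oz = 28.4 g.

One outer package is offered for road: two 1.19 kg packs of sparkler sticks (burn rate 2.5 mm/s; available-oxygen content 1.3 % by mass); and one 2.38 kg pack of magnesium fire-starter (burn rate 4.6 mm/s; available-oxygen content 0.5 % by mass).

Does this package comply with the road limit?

Yes

With burn rate 2.5 mm/s (> 2.2 mm/s), the sparkler sticks fall in Class 4.1.
With burn rate 4.6 mm/s (> 2.2 mm/s), the magnesium fire-starter falls in Class 4.1.
Total Class 4.1: (two 1.19 kg packs = 2.38 kg) + 2.38 kg = 4.76 kg.
4.76 kg is within the road limit of 5 kg for Class 4.1.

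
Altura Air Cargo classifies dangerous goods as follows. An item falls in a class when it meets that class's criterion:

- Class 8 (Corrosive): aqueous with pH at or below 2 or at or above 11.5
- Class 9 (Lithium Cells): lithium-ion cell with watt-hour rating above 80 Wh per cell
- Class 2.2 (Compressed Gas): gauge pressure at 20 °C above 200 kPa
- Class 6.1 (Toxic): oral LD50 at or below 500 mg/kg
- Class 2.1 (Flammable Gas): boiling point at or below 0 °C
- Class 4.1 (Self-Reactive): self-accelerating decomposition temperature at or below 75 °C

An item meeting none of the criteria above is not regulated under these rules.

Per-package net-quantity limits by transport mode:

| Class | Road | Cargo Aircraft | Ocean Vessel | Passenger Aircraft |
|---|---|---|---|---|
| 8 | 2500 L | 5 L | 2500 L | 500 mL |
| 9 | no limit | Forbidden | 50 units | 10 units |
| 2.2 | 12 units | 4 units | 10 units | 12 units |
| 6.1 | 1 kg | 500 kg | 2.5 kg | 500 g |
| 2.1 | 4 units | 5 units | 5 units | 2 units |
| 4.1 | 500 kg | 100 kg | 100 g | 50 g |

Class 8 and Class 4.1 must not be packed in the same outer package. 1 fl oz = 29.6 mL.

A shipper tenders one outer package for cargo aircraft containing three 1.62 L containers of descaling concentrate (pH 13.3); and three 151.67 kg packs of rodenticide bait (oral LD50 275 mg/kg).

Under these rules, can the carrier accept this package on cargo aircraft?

pH 13.3 meets the Class 8 criterion (Corrosive), so the descaling concentrate is Class 8.
With oral LD50 275 mg/kg (≤ 500 mg/kg), the rodenticide bait falls in Class 6.1.
Class 8 quantity: three 1.62 L containers = 4.86 L.
4.86 L ≤ 5 L (cargo aircraft limit, Class 8) — within limit.
Class 6.1 quantity: three 151.67 kg packs = 455.01 kg.
455.01 kg ≤ 500 kg (cargo aircraft limit, Class 6.1) — within limit.
The segregation rule (Class 8 with Class 4.1) does not apply to Class 8 with Class 6.1.
Every hazard class is within its cargo aircraft limit and no segregation rule is violated.

Yes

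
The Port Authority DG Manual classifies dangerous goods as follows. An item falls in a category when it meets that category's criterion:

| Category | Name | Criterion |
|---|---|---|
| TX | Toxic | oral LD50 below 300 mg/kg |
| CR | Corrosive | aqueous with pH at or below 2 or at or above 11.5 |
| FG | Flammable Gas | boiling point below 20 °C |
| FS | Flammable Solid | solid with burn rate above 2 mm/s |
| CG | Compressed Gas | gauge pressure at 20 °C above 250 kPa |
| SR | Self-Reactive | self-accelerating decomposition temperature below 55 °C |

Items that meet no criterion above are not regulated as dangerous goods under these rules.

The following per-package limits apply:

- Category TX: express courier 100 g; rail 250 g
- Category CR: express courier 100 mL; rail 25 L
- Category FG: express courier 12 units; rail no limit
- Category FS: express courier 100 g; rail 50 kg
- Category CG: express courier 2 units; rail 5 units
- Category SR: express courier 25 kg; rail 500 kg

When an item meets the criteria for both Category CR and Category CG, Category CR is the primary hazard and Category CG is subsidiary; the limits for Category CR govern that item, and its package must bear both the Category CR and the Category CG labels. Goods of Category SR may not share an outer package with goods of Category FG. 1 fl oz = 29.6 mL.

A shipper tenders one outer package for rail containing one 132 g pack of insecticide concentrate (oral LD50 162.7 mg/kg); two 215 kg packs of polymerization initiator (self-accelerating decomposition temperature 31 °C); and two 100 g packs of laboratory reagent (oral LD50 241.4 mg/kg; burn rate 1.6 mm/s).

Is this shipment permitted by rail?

With oral LD50 162.7 mg/kg (< 300 mg/kg), the insecticide concentrate falls in Category TX.
Polymerization initiator: self-accelerating decomposition temperature 31 °C < 55 °C → Category SR (Self-Reactive).
Laboratory reagent: oral LD50 241.4 mg/kg < 300 mg/kg → Category TX (Toxic).
Total Category TX: 132 g + (two 100 g packs = 200 g) = 332 g.
332 g exceeds the rail limit of 250 g for Category TX.
Category SR quantity: two 215 kg packs = 430 kg.
430 kg ≤ 500 kg (rail limit, Category SR) — within limit.
The segregation rule (Category SR with Category FG) does not apply to Category TX with Category SR.

No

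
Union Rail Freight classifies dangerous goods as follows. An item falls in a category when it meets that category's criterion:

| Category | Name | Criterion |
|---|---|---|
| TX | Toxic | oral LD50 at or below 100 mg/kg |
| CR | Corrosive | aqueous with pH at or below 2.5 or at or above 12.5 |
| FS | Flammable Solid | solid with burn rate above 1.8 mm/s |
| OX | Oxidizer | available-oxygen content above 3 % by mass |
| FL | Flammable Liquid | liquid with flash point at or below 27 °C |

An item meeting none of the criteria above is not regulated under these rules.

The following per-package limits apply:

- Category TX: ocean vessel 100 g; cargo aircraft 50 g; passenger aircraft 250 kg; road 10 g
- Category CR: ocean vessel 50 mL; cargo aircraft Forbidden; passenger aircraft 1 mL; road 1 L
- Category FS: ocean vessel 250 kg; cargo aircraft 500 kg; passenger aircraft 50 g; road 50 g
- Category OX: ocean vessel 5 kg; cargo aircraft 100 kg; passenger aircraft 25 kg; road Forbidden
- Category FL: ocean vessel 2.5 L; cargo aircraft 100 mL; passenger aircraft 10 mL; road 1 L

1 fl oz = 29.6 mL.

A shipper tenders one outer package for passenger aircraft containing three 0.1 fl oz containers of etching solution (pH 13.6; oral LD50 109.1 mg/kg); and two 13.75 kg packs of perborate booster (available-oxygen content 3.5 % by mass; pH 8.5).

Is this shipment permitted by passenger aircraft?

The etching solution has pH 13.6, which is ≥ 12.5, so it is Category CR (Corrosive).
Available-oxygen content 3.5 % by mass meets the Category OX criterion (Oxidizer), so the perborate booster is Category OX.
Category OX quantity: two 13.75 kg packs = 27.5 kg.
That exceeds the Category OX passenger aircraft limit of 25 kg.
Category CR quantity: three 0.1 fl oz containers = 8.88 mL.
8.88 mL exceeds the passenger aircraft limit of 1 mL for Category CR.

No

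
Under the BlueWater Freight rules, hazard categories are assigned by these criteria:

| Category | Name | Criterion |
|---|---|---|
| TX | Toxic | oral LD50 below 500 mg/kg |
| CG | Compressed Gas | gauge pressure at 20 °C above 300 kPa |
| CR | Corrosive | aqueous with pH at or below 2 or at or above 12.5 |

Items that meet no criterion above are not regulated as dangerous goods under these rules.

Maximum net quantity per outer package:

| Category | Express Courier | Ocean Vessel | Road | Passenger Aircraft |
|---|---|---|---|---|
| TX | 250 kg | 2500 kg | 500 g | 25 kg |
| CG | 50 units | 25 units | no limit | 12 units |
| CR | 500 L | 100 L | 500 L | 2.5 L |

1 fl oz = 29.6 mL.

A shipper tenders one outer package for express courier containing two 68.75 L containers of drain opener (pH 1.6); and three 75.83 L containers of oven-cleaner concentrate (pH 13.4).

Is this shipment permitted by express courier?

Yes

Drain opener: pH 1.6 ≤ 2 → Category CR (Corrosive).
With pH 13.4 (≥ 12.5), the oven-cleaner concentrate falls in Category CR.
Total Category CR: (two 68.75 L containers = 137.5 L) + (three 75.83 L containers = 227.49 L) = 364.99 L.
That is within the Category CR express courier limit of 500 L.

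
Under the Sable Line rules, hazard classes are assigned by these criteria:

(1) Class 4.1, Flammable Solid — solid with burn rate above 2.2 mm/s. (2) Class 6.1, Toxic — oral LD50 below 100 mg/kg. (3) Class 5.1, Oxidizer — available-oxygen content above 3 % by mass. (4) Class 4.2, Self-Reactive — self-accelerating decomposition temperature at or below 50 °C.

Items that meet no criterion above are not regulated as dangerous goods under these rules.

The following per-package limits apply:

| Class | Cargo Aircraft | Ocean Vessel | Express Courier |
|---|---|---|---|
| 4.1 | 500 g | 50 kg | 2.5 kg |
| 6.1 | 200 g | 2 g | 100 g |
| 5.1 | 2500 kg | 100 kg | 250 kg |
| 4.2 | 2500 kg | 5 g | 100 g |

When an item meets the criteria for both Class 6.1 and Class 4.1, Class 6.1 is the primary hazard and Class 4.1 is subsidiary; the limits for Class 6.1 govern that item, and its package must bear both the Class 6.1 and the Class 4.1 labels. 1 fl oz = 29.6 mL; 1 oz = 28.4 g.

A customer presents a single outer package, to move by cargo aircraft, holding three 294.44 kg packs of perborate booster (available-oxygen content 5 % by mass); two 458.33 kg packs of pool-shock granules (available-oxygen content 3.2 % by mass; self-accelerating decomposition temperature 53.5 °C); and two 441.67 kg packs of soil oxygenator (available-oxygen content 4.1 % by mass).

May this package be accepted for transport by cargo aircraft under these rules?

No

With available-oxygen content 5 % by mass (> 3 % by mass), the perborate booster falls in Class 5.1.
Available-oxygen content 3.2 % by mass meets the Class 5.1 criterion (Oxidizer), so the pool-shock granules are Class 5.1.
Available-oxygen content 4.1 % by mass meets the Class 5.1 criterion (Oxidizer), so the soil oxygenator is Class 5.1.
Total Class 5.1: (three 294.44 kg packs = 883.32 kg) + (two 458.33 kg packs = 916.66 kg) + (two 441.67 kg packs = 883.34 kg) = 2683.32 kg.
That exceeds the Class 5.1 cargo aircraft limit of 2500 kg.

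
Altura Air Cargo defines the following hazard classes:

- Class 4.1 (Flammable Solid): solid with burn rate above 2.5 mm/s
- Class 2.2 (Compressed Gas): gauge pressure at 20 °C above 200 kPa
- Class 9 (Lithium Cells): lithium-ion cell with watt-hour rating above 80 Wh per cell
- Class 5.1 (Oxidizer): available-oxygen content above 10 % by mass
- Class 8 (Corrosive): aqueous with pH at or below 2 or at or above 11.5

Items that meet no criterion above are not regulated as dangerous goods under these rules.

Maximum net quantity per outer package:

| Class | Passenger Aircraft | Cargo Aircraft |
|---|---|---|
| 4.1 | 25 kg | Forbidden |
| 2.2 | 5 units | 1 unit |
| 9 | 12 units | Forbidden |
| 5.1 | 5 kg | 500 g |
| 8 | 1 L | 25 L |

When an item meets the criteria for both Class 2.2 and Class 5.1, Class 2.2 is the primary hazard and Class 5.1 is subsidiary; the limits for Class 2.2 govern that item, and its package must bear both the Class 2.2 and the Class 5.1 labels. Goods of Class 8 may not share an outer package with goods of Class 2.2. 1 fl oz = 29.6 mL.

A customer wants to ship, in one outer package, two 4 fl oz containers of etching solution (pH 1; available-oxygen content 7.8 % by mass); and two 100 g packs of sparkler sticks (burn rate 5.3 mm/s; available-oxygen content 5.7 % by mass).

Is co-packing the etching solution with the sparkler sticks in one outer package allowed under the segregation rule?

Yes

pH 1 meets the Class 8 criterion (Corrosive), so the etching solution is Class 8.
With burn rate 5.3 mm/s (> 2.5 mm/s), the sparkler sticks fall in Class 4.1.
No segregation rule bars Class 8 with Class 4.1.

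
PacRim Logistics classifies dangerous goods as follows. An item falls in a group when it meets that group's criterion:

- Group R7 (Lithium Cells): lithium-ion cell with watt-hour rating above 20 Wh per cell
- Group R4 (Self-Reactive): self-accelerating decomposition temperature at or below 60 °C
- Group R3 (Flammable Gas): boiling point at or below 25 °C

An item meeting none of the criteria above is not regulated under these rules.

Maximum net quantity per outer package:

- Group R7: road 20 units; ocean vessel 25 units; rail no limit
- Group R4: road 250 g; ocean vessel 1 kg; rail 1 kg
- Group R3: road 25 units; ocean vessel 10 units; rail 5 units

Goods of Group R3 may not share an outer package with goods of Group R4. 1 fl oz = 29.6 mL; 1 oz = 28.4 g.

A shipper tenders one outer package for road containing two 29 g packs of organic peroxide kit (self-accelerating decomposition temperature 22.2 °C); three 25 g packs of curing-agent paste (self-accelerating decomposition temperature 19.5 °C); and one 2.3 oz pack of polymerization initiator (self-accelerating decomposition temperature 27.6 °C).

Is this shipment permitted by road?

The organic peroxide kit has self-accelerating decomposition temperature 22.2 °C, which is ≤ 60 °C, so it is Group R4 (Self-Reactive).
The curing-agent paste has self-accelerating decomposition temperature 19.5 °C, which is ≤ 60 °C, so it is Group R4 (Self-Reactive).
With self-accelerating decomposition temperature 27.6 °C (≤ 60 °C), the polymerization initiator falls in Group R4.
Total Group R4: (two 29 g packs = 58 g) + (three 25 g packs = 75 g) + (one 2.3 oz pack = 65.32 g) = 198.32 g.
198.32 g ≤ 250 g (road limit, Group R4) — within limit.

Yes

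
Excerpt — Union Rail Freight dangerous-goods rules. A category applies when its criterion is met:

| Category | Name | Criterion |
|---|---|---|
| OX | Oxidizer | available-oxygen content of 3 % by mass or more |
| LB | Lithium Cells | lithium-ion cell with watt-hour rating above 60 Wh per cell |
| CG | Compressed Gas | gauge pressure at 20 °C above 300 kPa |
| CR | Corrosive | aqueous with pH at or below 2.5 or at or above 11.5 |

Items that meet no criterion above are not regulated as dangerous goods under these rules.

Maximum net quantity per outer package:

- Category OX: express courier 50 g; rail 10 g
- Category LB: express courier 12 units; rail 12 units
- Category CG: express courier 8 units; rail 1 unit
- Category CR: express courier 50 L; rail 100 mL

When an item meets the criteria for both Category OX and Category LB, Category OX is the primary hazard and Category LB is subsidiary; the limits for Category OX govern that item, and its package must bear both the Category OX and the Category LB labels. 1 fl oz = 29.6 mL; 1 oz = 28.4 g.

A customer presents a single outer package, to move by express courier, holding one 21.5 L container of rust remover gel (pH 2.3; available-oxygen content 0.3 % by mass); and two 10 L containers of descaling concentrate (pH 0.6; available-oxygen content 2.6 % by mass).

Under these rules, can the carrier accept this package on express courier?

Rust remover gel: pH 2.3 ≤ 2.5 → Category CR (Corrosive).
pH 0.6 meets the Category CR criterion (Corrosive), so the descaling concentrate is Category CR.
Category CR net quantity: 21.5 L + (two 10 L containers = 20 L) = 41.5 L.
41.5 L ≤ 50 L (express courier limit, Category CR) — within limit.

Yes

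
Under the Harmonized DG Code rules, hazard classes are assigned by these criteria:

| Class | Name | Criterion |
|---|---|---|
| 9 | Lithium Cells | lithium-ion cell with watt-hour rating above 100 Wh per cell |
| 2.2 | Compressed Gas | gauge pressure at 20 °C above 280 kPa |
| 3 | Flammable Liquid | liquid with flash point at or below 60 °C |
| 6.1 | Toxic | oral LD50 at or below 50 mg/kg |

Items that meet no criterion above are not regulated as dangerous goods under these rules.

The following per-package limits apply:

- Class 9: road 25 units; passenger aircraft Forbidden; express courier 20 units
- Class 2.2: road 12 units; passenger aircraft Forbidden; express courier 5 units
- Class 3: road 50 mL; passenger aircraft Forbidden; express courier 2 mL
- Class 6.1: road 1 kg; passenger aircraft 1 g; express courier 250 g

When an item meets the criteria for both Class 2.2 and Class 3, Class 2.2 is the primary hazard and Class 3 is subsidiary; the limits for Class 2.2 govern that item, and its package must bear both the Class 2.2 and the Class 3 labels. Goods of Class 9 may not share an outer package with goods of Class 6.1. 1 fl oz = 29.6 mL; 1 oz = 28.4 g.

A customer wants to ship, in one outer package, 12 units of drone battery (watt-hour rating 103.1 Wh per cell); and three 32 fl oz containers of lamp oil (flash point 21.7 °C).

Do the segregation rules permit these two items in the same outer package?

The drone battery has watt-hour rating 103.1 Wh per cell, which is > 100 Wh per cell, so it is Class 9 (Lithium Cells).
The lamp oil has flash point 21.7 °C, which is ≤ 60 °C, so it is Class 3 (Flammable Liquid).
No segregation rule bars Class 9 with Class 3.

Yes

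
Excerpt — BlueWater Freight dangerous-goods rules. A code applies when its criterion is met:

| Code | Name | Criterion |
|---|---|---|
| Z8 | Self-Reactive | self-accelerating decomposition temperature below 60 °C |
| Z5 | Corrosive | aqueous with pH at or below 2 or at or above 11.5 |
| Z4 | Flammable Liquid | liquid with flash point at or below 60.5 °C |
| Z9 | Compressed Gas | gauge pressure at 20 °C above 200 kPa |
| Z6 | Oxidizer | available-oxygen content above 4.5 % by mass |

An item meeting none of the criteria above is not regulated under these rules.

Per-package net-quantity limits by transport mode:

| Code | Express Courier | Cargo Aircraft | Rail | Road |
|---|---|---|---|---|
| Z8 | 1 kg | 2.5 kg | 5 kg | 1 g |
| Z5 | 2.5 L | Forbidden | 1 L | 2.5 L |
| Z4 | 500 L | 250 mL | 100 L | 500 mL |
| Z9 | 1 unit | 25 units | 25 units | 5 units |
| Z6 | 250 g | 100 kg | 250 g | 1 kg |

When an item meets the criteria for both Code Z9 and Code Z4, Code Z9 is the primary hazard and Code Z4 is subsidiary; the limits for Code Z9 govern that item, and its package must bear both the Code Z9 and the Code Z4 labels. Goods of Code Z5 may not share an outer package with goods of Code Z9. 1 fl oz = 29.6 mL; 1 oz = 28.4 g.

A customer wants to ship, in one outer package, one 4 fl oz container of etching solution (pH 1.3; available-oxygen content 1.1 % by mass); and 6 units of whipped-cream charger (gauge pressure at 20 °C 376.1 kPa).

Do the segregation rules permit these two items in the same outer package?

No

pH 1.3 meets the Code Z5 criterion (Corrosive), so the etching solution is Code Z5.
With gauge pressure at 20 °C 376.1 kPa (> 200 kPa), the whipped-cream charger falls in Code Z9.
Code Z5 and Code Z9 may not share an outer package.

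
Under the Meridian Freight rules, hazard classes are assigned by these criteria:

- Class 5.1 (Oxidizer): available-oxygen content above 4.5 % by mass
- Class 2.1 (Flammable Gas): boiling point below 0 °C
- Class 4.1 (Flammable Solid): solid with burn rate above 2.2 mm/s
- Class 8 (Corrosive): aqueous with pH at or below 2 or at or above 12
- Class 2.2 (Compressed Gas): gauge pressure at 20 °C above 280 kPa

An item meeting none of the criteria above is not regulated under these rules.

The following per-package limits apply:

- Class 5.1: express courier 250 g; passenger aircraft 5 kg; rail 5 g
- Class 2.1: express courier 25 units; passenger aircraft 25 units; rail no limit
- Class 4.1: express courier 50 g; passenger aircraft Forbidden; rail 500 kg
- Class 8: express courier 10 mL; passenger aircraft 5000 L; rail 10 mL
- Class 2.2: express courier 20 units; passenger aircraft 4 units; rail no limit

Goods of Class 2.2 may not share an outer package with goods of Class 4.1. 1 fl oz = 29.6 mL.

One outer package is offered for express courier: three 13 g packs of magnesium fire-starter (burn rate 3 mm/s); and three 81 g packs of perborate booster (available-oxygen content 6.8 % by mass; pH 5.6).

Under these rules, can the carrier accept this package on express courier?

Magnesium fire-starter: burn rate 3 mm/s > 2.2 mm/s → Class 4.1 (Flammable Solid).
The perborate booster has available-oxygen content 6.8 % by mass, which is > 4.5 % by mass, so it is Class 5.1 (Oxidizer).
Class 4.1 quantity: three 13 g packs = 39 g.
That is within the Class 4.1 express courier limit of 50 g.
Class 5.1 quantity: three 81 g packs = 243 g.
243 g ≤ 250 g (express courier limit, Class 5.1) — within limit.
The segregation rule (Class 2.2 with Class 4.1) does not apply to Class 4.1 with Class 5.1.
Every hazard class is within its express courier limit and no segregation rule is violated.

Yes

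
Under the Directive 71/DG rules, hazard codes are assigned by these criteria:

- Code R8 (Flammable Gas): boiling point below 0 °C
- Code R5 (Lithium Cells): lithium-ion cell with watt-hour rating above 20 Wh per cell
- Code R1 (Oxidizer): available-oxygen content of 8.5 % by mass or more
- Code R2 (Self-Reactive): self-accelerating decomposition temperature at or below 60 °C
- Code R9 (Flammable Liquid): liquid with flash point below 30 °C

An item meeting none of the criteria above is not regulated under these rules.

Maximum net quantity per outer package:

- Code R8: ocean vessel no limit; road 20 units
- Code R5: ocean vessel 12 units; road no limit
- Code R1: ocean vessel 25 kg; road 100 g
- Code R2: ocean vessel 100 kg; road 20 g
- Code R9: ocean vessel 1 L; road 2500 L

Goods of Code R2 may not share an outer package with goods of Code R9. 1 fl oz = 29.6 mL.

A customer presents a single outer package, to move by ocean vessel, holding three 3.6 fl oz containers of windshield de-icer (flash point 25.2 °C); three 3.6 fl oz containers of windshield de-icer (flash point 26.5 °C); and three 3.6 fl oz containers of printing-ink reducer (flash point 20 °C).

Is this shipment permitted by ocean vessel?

With flash point 25.2 °C (< 30 °C), the windshield de-icer falls in Code R9.
Flash point 26.5 °C meets the Code R9 criterion (Flammable Liquid), so the windshield de-icer is Code R9.
Flash point 20 °C meets the Code R9 criterion (Flammable Liquid), so the printing-ink reducer is Code R9.
Code R9 net quantity: (three 3.6 fl oz containers = 319.68 mL) + (three 3.6 fl oz containers = 319.68 mL) + (three 3.6 fl oz containers = 319.68 mL) = 959.04 mL.
That is within the Code R9 ocean vessel limit of 1 L.

Yes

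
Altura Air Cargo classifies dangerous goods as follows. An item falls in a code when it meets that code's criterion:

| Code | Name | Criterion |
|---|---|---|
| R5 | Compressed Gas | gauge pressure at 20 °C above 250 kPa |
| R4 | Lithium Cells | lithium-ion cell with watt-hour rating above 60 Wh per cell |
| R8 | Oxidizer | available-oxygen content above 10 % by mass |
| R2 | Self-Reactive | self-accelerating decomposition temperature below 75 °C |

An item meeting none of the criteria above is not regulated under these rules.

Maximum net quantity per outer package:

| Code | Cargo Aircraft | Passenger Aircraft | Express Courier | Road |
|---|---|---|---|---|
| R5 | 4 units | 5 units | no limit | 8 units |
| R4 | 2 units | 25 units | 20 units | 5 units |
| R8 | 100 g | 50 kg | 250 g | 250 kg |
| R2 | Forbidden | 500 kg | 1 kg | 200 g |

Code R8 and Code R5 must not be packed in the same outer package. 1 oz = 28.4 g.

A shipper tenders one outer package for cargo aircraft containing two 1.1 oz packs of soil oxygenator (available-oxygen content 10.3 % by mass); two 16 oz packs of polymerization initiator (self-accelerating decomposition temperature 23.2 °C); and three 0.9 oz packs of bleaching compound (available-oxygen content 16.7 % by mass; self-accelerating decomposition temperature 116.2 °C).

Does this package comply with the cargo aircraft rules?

No

Available-oxygen content 10.3 % by mass meets the Code R8 criterion (Oxidizer), so the soil oxygenator is Code R8.
Self-accelerating decomposition temperature 23.2 °C meets the Code R2 criterion (Self-Reactive), so the polymerization initiator is Code R2.
With available-oxygen content 16.7 % by mass (> 10 % by mass), the bleaching compound falls in Code R8.
Code R8 net quantity: (two 1.1 oz packs = 62.48 g) + (three 0.9 oz packs = 76.68 g) = 139.16 g.
139.16 g exceeds the cargo aircraft limit of 100 g for Code R8.
Code R2 quantity: two 16 oz packs = 908.8 g.
Code R2 is Forbidden by cargo aircraft.
The segregation rule (Code R8 with Code R5) does not apply to Code R8 with Code R2.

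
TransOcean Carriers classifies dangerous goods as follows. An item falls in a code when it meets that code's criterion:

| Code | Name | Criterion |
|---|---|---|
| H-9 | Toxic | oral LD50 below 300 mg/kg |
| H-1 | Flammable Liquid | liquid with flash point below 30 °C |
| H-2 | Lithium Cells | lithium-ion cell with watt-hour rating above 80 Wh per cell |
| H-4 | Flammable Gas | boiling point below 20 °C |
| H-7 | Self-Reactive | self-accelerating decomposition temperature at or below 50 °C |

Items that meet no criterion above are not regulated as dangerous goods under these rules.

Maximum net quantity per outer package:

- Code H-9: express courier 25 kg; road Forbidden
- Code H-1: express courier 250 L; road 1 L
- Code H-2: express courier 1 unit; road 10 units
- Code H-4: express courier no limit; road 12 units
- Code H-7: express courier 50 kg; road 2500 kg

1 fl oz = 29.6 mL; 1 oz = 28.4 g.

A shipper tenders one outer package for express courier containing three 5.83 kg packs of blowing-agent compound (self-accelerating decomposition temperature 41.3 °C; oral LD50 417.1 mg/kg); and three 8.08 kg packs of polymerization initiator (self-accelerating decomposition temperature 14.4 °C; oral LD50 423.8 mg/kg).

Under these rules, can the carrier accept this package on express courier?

Yes

Self-accelerating decomposition temperature 41.3 °C meets the Code H-7 criterion (Self-Reactive), so the blowing-agent compound is Code H-7.
Self-accelerating decomposition temperature 14.4 °C meets the Code H-7 criterion (Self-Reactive), so the polymerization initiator is Code H-7.
Code H-7 net quantity: (three 5.83 kg packs = 17.49 kg) + (three 8.08 kg packs = 24.24 kg) = 41.73 kg.
41.73 kg is within the express courier limit of 50 kg for Code H-7.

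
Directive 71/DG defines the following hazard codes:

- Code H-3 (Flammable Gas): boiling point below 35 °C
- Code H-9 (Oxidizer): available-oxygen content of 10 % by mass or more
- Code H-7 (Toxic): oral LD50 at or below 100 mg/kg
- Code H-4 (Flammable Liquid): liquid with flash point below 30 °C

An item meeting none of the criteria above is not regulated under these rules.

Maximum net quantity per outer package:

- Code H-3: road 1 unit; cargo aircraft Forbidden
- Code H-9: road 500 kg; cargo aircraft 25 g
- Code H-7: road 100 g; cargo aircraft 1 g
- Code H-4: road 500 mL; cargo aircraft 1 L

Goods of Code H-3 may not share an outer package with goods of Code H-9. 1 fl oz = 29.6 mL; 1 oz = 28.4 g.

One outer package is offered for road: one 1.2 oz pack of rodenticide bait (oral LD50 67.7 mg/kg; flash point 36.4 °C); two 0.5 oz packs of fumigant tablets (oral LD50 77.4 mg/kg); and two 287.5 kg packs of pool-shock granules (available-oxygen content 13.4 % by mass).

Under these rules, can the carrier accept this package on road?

With oral LD50 67.7 mg/kg (≤ 100 mg/kg), the rodenticide bait falls in Code H-7.
With oral LD50 77.4 mg/kg (≤ 100 mg/kg), the fumigant tablets fall in Code H-7.
The pool-shock granules have available-oxygen content 13.4 % by mass, which is ≥ 10 % by mass, so they are Code H-9 (Oxidizer).
Code H-9 quantity: two 287.5 kg packs = 575 kg.
575 kg exceeds the road limit of 500 kg for Code H-9.
Total Code H-7: (one 1.2 oz pack = 34.08 g) + (two 0.5 oz packs = 28.4 g) = 62.48 g.
That is within the Code H-7 road limit of 100 g.
The segregation rule (Code H-3 with Code H-9) does not apply to Code H-9 with Code H-7.

No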